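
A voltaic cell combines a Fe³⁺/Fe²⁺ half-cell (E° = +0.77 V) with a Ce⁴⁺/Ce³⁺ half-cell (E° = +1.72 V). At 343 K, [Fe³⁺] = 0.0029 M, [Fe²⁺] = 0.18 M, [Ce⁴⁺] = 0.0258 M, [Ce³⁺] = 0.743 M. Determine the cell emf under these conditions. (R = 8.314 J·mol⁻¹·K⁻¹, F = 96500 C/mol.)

0.973 V

The Ce⁴⁺/Ce³⁺ couple has the higher reduction potential and acts as the cathode, so E°_cell = +1.72 − (+0.77) = 0.95 V.
Balancing electrons gives n = 1; the reaction quotient is Q = [Fe³⁺]·[Ce³⁺]/([Fe²⁺]·[Ce⁴⁺]) = 0.464.
E = E° − (RT/nF) ln Q = 0.95 − (8.314×343)/(1×96500) × (-0.768) = 0.950 + 0.023 = 0.973 V.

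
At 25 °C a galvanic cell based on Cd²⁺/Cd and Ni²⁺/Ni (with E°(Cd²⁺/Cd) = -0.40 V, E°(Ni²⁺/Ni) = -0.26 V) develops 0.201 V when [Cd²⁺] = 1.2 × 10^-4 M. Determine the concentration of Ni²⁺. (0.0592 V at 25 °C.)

From the Nernst equation, log Q = n(E° − E)/0.0592 = 2(0.14 − 0.201)/0.0592 = -2.061, so Q = 0.00869.
With Q = [Cd²⁺]/[Ni²⁺] and the known concentrations, [Ni²⁺] in the denominator gives [Ni²⁺] = 0.014 M.

0.014 M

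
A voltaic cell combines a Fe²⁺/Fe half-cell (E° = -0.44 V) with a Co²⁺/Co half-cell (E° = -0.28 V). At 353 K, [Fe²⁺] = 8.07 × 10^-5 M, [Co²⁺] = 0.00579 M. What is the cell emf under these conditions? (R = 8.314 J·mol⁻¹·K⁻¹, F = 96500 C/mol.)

The Co²⁺/Co couple has the higher reduction potential and acts as the cathode, so E°_cell = -0.28 − (-0.44) = 0.16 V.
Balancing electrons gives n = 2; the reaction quotient is Q = [Fe²⁺]/[Co²⁺] = 0.0139.
E = E° − (RT/nF) ln Q = 0.16 − (8.314×353)/(2×96500) × (-4.273) = 0.160 + 0.065 = 0.225 V.

0.225 V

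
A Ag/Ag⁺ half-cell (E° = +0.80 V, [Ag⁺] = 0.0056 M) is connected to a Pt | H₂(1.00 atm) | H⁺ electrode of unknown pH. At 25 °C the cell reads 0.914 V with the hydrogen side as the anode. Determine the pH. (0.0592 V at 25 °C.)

pH = 4.18

E°_cell = 0.80 V and n = 2.
log Q = n(E° − E)/0.0592 = 2×(0.80 − 0.914)/0.0592 = -3.851.
With Q = [H⁺]^2 / ([Ag⁺]^2·P(H₂)), solving for [H⁺] gives log[H⁺] = -4.177, so pH = 4.18.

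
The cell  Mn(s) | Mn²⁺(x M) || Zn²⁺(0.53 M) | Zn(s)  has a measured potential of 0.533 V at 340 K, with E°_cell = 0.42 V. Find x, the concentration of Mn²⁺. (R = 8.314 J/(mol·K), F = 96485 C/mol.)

2.4 × 10^-4 M

From the Nernst equation, ln Q = nF(E° − E)/RT = 2×96485×(0.42 − 0.533)/(8.314×340) = -7.714, so Q = 4.47 × 10^-4.
With Q = [Mn²⁺]/[Zn²⁺] and the known concentrations, [Mn²⁺] in the numerator gives [Mn²⁺] = 2.4 × 10^-4 M.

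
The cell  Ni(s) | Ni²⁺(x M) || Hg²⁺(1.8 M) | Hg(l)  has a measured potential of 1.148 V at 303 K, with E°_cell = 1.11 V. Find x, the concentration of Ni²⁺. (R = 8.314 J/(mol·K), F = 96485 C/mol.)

0.098 M

From the Nernst equation, ln Q = nF(E° − E)/RT = 2×96485×(1.11 − 1.148)/(8.314×303) = -2.911, so Q = 0.0544.
With Q = [Ni²⁺]/[Hg²⁺] and the known concentrations, [Ni²⁺] in the numerator gives [Ni²⁺] = 0.098 M.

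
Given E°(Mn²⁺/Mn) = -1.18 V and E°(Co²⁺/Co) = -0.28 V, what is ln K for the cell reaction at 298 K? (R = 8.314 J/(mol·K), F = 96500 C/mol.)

ln K = 70.1

E°_cell = -0.28 − (-1.18) = 0.90 V, with n = 2 electrons transferred.
At equilibrium E = 0, so the Nernst equation gives ln K = nFE°/RT = (2)(96500)(0.90)/((8.314)(298)) = 70.11.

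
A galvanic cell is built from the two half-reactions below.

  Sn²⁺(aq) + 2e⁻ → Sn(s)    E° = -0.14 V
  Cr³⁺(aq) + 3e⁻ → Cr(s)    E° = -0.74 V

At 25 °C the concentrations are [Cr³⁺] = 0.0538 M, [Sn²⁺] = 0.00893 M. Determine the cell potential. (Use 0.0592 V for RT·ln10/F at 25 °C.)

The Sn²⁺/Sn couple has the higher reduction potential and acts as the cathode, so E°_cell = -0.14 − (-0.74) = 0.60 V.
Balancing electrons gives n = 6; the reaction quotient is Q = [Cr³⁺]^2/[Sn²⁺]^3 = 4060.
At 25 °C, E = E° − (0.0592/n) log Q = 0.60 − (0.0592/6)(3.609) = 0.600 − 0.036 = 0.564 V.

0.564 V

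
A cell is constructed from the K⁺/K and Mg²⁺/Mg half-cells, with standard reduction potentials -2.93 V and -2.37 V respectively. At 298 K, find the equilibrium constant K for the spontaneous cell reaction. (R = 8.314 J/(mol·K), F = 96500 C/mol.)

E°_cell = -2.37 − (-2.93) = 0.56 V, with n = 2 electrons transferred.
At equilibrium E = 0, so the Nernst equation gives ln K = nFE°/RT = (2)(96500)(0.56)/((8.314)(298)) = 43.62.
K = e^43.62 = 8.8 × 10^18.

8.8 × 10^18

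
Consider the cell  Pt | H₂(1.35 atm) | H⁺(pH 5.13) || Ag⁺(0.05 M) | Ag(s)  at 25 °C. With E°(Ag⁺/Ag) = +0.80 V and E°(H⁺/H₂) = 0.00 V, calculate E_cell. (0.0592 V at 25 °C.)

1.03 V

The Ag⁺/Ag couple is the cathode, so E°_cell = 0.80 V; n = 2.
[H⁺] = 10^(−5.13) = 7.4 × 10^-6 M, and Q = [H⁺]^2 / ([Ag⁺]^2·P(H₂)) = 1.63 × 10^-8.
E = E° − (0.0592/2) log Q = 0.80 − (0.0592/2)(-7.788) = 1.031 V.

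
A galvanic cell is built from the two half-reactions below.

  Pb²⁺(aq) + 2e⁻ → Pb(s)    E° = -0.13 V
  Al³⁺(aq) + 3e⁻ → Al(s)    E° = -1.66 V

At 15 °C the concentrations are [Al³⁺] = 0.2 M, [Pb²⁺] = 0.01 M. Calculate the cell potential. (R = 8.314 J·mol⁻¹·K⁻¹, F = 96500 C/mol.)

1.49 V

The Pb²⁺/Pb couple has the higher reduction potential and acts as the cathode, so E°_cell = -0.13 − (-1.66) = 1.53 V.
Balancing electrons gives n = 6; the reaction quotient is Q = [Al³⁺]^2/[Pb²⁺]^3 = 4 × 10^4.
E = E° − (RT/nF) ln Q = 1.53 − (8.314×288)/(6×96500) × (10.597) = 1.530 − 0.044 = 1.486 V.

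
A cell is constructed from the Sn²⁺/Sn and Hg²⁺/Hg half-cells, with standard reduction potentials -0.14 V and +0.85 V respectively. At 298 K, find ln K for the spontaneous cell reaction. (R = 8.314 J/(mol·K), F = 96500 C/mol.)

ln K = 77.1

E°_cell = +0.85 − (-0.14) = 0.99 V, with n = 2 electrons transferred.
At equilibrium E = 0, so the Nernst equation gives ln K = nFE°/RT = (2)(96500)(0.99)/((8.314)(298)) = 77.12.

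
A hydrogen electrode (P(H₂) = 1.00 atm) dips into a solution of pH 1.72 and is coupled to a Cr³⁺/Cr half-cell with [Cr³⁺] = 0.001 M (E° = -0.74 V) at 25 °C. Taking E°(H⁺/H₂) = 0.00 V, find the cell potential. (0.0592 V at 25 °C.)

The hydrogen couple is the cathode, so E°_cell = 0.74 V; n = 6.
[H⁺] = 10^(−1.72) = 0.019 M, and Q = [Cr³⁺]^2·P(H₂)^3 / [H⁺]^6 = 2.09 × 10^4.
E = E° − (0.0592/6) log Q = 0.74 − (0.0592/6)(4.320) = 0.697 V.

0.70 V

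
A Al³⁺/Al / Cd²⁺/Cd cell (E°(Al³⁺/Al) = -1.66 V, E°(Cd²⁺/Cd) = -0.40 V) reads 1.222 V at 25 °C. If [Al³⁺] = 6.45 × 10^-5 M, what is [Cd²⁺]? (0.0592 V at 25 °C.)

From the Nernst equation, log Q = n(E° − E)/0.0592 = 6(1.26 − 1.222)/0.0592 = 3.851, so Q = 7100.
With Q = [Al³⁺]^2/[Cd²⁺]^3 and the known concentrations, [Cd²⁺]^3 in the denominator gives [Cd²⁺] = 8.4 × 10^-5 M.

8.4 × 10^-5 M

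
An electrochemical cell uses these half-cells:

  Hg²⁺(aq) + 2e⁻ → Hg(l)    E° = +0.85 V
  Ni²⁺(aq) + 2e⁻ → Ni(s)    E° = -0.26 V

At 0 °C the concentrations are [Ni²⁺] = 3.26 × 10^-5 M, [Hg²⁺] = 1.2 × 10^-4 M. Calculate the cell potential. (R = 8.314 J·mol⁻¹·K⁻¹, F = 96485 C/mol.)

1.13 V

The Hg²⁺/Hg couple has the higher reduction potential and acts as the cathode, so E°_cell = +0.85 − (-0.26) = 1.11 V.
Balancing electrons gives n = 2; the reaction quotient is Q = [Ni²⁺]/[Hg²⁺] = 0.272.
E = E° − (RT/nF) ln Q = 1.11 − (8.314×273)/(2×96485) × (-1.303) = 1.110 + 0.015 = 1.125 V.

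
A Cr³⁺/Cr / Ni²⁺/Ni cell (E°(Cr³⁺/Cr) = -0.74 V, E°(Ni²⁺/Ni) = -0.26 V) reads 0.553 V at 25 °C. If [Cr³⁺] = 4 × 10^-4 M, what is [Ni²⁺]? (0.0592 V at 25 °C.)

From the Nernst equation, log Q = n(E° − E)/0.0592 = 6(0.48 − 0.553)/0.0592 = -7.399, so Q = 3.99 × 10^-8.
With Q = [Cr³⁺]^2/[Ni²⁺]^3 and the known concentrations, [Ni²⁺]^3 in the denominator gives [Ni²⁺] = 1.6 M.

1.6 M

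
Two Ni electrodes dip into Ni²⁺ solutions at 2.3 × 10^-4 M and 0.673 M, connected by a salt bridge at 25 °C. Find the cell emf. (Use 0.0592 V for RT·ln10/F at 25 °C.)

Both half-cells are Ni²⁺/Ni, so E°_cell = 0. The concentrated side is the cathode; the cell reaction moves Ni²⁺ from high to low concentration with n = 2.
Q = [Ni²⁺]_dilute/[Ni²⁺]_conc = 2.3 × 10^-4/0.673 = 3.42 × 10^-4.
E = 0 − (0.0592/2) log Q = −(0.0592/2)(-3.466) = 0.1026 V.

0.10 V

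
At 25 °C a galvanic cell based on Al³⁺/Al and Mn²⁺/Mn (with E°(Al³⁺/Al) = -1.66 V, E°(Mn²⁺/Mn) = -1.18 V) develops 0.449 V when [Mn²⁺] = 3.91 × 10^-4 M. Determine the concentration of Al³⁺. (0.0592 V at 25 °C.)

2.9 × 10^-4 M

From the Nernst equation, log Q = n(E° − E)/0.0592 = 6(0.48 − 0.449)/0.0592 = 3.142, so Q = 1390.
With Q = [Al³⁺]^2/[Mn²⁺]^3 and the known concentrations, [Al³⁺]^2 in the numerator gives [Al³⁺] = 2.9 × 10^-4 M.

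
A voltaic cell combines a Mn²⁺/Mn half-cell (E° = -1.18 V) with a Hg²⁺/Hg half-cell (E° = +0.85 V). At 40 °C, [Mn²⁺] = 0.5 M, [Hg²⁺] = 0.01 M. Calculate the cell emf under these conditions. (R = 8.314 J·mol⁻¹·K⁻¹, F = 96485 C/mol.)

The Hg²⁺/Hg couple has the higher reduction potential and acts as the cathode, so E°_cell = +0.85 − (-1.18) = 2.03 V.
Balancing electrons gives n = 2; the reaction quotient is Q = [Mn²⁺]/[Hg²⁺] = 50.0.
E = E° − (RT/nF) ln Q = 2.03 − (8.314×313)/(2×96485) × (3.912) = 2.030 − 0.053 = 1.977 V.

1.98 V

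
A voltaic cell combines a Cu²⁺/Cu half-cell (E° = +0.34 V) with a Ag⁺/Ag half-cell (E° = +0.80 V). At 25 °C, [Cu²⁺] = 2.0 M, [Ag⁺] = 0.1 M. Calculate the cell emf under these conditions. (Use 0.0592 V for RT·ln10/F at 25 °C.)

The Ag⁺/Ag couple has the higher reduction potential and acts as the cathode, so E°_cell = +0.80 − (+0.34) = 0.46 V.
Balancing electrons gives n = 2; the reaction quotient is Q = [Cu²⁺]/[Ag⁺]^2 = 200.
At 25 °C, E = E° − (0.0592/n) log Q = 0.46 − (0.0592/2)(2.301) = 0.460 − 0.068 = 0.392 V.

0.392 V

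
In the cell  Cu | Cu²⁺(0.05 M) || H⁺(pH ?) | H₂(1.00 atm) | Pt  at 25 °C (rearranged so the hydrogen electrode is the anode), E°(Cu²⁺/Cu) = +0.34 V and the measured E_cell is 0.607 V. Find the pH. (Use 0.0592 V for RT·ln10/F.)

pH = 5.16

E°_cell = 0.34 V and n = 2.
log Q = n(E° − E)/0.0592 = 2×(0.34 − 0.607)/0.0592 = -9.020.
With Q = [H⁺]^2 / ([Cu²⁺]·P(H₂)), solving for [H⁺] gives log[H⁺] = -5.161, so pH = 5.16.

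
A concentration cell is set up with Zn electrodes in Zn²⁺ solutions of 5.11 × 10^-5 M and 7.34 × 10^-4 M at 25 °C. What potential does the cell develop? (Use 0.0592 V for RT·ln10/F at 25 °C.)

Both half-cells are Zn²⁺/Zn, so E°_cell = 0. The concentrated side is the cathode; the cell reaction moves Zn²⁺ from high to low concentration with n = 2.
Q = [Zn²⁺]_dilute/[Zn²⁺]_conc = 5.11 × 10^-5/7.34 × 10^-4 = 0.0696.
E = 0 − (0.0592/2) log Q = −(0.0592/2)(-1.157) = 0.0342 V.

0.034 V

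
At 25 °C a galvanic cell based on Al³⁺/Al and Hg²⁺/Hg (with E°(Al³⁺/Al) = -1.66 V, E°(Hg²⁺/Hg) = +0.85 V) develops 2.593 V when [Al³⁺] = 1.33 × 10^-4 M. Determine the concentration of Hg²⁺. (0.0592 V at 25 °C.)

From the Nernst equation, log Q = n(E° − E)/0.0592 = 6(2.51 − 2.593)/0.0592 = -8.412, so Q = 3.87 × 10^-9.
With Q = [Al³⁺]^2/[Hg²⁺]^3 and the known concentrations, [Hg²⁺]^3 in the denominator gives [Hg²⁺] = 1.7 M.

1.7 M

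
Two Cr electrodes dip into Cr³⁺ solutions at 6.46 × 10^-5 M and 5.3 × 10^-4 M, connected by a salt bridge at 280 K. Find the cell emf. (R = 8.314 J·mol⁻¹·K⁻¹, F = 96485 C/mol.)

Both half-cells are Cr³⁺/Cr, so E°_cell = 0. The concentrated side is the cathode; the cell reaction moves Cr³⁺ from high to low concentration with n = 3.
Q = [Cr³⁺]_dilute/[Cr³⁺]_conc = 6.46 × 10^-5/5.3 × 10^-4 = 0.122.
E = 0 − (RT/nF) ln Q = −((8.314×280)/(3×96485))(-2.105) = 0.0169 V.

0.017 V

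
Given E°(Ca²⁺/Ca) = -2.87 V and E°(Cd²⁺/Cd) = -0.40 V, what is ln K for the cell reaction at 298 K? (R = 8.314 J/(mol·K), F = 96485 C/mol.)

ln K = 192.4

E°_cell = -0.40 − (-2.87) = 2.47 V, with n = 2 electrons transferred.
At equilibrium E = 0, so the Nernst equation gives ln K = nFE°/RT = (2)(96485)(2.47)/((8.314)(298)) = 192.38.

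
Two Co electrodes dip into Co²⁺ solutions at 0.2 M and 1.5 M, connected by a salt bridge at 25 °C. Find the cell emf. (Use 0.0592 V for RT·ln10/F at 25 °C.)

Both half-cells are Co²⁺/Co, so E°_cell = 0. The concentrated side is the cathode; the cell reaction moves Co²⁺ from high to low concentration with n = 2.
Q = [Co²⁺]_dilute/[Co²⁺]_conc = 0.2/1.5 = 0.133.
E = 0 − (0.0592/2) log Q = −(0.0592/2)(-0.875) = 0.0259 V.

0.026 V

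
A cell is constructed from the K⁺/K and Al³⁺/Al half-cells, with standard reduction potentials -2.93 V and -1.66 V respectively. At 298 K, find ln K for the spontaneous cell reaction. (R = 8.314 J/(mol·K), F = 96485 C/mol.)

ln K = 148.4

E°_cell = -1.66 − (-2.93) = 1.27 V, with n = 3 electrons transferred.
At equilibrium E = 0, so the Nernst equation gives ln K = nFE°/RT = (3)(96485)(1.27)/((8.314)(298)) = 148.37.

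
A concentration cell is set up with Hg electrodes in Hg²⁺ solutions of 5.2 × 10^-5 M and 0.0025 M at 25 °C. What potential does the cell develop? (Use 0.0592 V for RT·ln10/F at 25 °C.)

0.050 V

Both half-cells are Hg²⁺/Hg, so E°_cell = 0. The concentrated side is the cathode; the cell reaction moves Hg²⁺ from high to low concentration with n = 2.
Q = [Hg²⁺]_dilute/[Hg²⁺]_conc = 5.2 × 10^-5/0.0025 = 0.0208.
E = 0 − (0.0592/2) log Q = −(0.0592/2)(-1.682) = 0.0498 V.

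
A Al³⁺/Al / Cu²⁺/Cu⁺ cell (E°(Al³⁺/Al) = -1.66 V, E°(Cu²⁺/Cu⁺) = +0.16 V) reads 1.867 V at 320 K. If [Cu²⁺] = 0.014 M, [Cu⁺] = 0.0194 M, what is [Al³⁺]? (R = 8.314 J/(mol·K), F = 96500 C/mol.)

From the Nernst equation, ln Q = nF(E° − E)/RT = 3×96500×(1.82 − 1.867)/(8.314×320) = -5.114, so Q = 0.00601.
With Q = [Al³⁺]·[Cu⁺]^3/[Cu²⁺]^3 and the known concentrations, [Al³⁺] in the numerator gives [Al³⁺] = 0.0023 M.

0.0023 M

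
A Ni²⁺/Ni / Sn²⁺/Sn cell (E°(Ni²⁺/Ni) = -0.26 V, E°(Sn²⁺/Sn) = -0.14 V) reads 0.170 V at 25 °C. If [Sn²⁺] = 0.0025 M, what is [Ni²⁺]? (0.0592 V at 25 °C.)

5.1 × 10^-5 M

From the Nernst equation, log Q = n(E° − E)/0.0592 = 2(0.12 − 0.170)/0.0592 = -1.689, so Q = 0.0205.
With Q = [Ni²⁺]/[Sn²⁺] and the known concentrations, [Ni²⁺] in the numerator gives [Ni²⁺] = 5.1 × 10^-5 M.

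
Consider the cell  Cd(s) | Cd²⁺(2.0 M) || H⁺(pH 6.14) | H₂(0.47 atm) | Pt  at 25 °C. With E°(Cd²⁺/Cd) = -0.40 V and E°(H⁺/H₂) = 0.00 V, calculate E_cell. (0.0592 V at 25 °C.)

The hydrogen couple is the cathode, so E°_cell = 0.40 V; n = 2.
[H⁺] = 10^(−6.14) = 7.2 × 10^-7 M, and Q = [Cd²⁺]·P(H₂) / [H⁺]^2 = 1.79 × 10^12.
E = E° − (0.0592/2) log Q = 0.40 − (0.0592/2)(12.253) = 0.037 V.

0.037 V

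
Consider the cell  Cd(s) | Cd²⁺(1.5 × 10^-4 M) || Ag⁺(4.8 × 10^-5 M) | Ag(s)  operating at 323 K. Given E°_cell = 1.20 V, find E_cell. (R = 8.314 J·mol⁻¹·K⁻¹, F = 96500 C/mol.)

Balancing electrons gives n = 2; the reaction quotient is Q = [Cd²⁺]/[Ag⁺]^2 = 6.51 × 10^4.
E = E° − (RT/nF) ln Q = 1.20 − (8.314×323)/(2×96500) × (11.084) = 1.200 − 0.154 = 1.046 V.

1.05 V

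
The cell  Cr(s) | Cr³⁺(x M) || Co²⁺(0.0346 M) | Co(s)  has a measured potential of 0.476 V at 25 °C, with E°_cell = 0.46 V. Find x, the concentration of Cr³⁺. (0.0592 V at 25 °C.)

From the Nernst equation, log Q = n(E° − E)/0.0592 = 6(0.46 − 0.476)/0.0592 = -1.622, so Q = 0.0239.
With Q = [Cr³⁺]^2/[Co²⁺]^3 and the known concentrations, [Cr³⁺]^2 in the numerator gives [Cr³⁺] = 9.9 × 10^-4 M.

9.9 × 10^-4 M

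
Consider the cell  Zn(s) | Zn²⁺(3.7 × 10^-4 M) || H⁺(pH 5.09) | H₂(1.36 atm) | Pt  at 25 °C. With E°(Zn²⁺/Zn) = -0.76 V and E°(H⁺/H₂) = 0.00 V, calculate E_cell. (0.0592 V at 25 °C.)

0.56 V

The hydrogen couple is the cathode, so E°_cell = 0.76 V; n = 2.
[H⁺] = 10^(−5.09) = 8.1 × 10^-6 M, and Q = [Zn²⁺]·P(H₂) / [H⁺]^2 = 7.62 × 10^6.
E = E° − (0.0592/2) log Q = 0.76 − (0.0592/2)(6.882) = 0.556 V.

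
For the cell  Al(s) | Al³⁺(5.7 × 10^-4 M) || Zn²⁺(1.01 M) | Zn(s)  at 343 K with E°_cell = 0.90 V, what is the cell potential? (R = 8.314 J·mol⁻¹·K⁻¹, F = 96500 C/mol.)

Balancing electrons gives n = 6; the reaction quotient is Q = [Al³⁺]^2/[Zn²⁺]^3 = 3.15 × 10^-7.
E = E° − (RT/nF) ln Q = 0.90 − (8.314×343)/(6×96500) × (-14.970) = 0.900 + 0.074 = 0.974 V.

0.974 V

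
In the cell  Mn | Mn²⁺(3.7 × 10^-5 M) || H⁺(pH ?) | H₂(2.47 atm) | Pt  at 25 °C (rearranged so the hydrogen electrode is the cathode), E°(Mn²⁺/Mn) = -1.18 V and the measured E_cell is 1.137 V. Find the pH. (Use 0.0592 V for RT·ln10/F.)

E°_cell = 1.18 V and n = 2.
log Q = n(E° − E)/0.0592 = 2×(1.18 − 1.137)/0.0592 = 1.453.
With Q = [Mn²⁺]·P(H₂) / [H⁺]^2, solving for [H⁺] gives log[H⁺] = -2.746, so pH = 2.75.

pH = 2.75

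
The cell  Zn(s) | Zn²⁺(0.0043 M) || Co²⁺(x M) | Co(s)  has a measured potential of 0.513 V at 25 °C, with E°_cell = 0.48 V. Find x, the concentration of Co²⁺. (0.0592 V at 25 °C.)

0.056 M

From the Nernst equation, log Q = n(E° − E)/0.0592 = 2(0.48 − 0.513)/0.0592 = -1.115, so Q = 0.0768.
With Q = [Zn²⁺]/[Co²⁺] and the known concentrations, [Co²⁺] in the denominator gives [Co²⁺] = 0.056 M.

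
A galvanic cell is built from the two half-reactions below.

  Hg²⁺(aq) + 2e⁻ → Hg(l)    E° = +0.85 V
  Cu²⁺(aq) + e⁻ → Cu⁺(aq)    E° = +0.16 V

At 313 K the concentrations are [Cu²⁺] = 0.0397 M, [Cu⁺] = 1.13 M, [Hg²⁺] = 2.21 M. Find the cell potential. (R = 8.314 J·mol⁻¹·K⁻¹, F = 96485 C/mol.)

The Hg²⁺/Hg couple has the higher reduction potential and acts as the cathode, so E°_cell = +0.85 − (+0.16) = 0.69 V.
Balancing electrons gives n = 2; the reaction quotient is Q = [Cu²⁺]^2/([Cu⁺]^2·[Hg²⁺]) = 5.59 × 10^-4.
E = E° − (RT/nF) ln Q = 0.69 − (8.314×313)/(2×96485) × (-7.490) = 0.690 + 0.101 = 0.791 V.

0.791 V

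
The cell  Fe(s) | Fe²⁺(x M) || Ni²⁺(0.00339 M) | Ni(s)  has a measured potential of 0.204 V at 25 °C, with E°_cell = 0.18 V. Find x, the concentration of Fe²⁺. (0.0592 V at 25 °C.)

5.2 × 10^-4 M

From the Nernst equation, log Q = n(E° − E)/0.0592 = 2(0.18 − 0.204)/0.0592 = -0.811, so Q = 0.155.
With Q = [Fe²⁺]/[Ni²⁺] and the known concentrations, [Fe²⁺] in the numerator gives [Fe²⁺] = 5.2 × 10^-4 M.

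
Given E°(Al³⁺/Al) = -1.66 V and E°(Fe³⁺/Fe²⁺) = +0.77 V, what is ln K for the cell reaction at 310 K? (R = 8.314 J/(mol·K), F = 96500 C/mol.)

E°_cell = +0.77 − (-1.66) = 2.43 V, with n = 3 electrons transferred.
At equilibrium E = 0, so the Nernst equation gives ln K = nFE°/RT = (3)(96500)(2.43)/((8.314)(310)) = 272.95.

ln K = 273.0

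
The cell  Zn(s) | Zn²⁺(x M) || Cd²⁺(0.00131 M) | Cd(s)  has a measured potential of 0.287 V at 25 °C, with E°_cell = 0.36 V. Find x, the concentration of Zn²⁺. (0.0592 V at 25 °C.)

From the Nernst equation, log Q = n(E° − E)/0.0592 = 2(0.36 − 0.287)/0.0592 = 2.466, so Q = 293.
With Q = [Zn²⁺]/[Cd²⁺] and the known concentrations, [Zn²⁺] in the numerator gives [Zn²⁺] = 0.38 M.

0.38 M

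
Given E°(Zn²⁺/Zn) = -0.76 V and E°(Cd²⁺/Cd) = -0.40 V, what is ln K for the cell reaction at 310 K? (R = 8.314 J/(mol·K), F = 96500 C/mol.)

ln K = 27.0

E°_cell = -0.40 − (-0.76) = 0.36 V, with n = 2 electrons transferred.
At equilibrium E = 0, so the Nernst equation gives ln K = nFE°/RT = (2)(96500)(0.36)/((8.314)(310)) = 26.96.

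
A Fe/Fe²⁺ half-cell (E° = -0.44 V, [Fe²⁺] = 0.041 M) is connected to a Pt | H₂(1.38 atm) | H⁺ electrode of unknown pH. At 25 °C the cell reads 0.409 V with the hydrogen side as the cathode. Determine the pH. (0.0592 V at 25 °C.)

pH = 1.15

E°_cell = 0.44 V and n = 2.
log Q = n(E° − E)/0.0592 = 2×(0.44 − 0.409)/0.0592 = 1.047.
With Q = [Fe²⁺]·P(H₂) / [H⁺]^2, solving for [H⁺] gives log[H⁺] = -1.147, so pH = 1.15.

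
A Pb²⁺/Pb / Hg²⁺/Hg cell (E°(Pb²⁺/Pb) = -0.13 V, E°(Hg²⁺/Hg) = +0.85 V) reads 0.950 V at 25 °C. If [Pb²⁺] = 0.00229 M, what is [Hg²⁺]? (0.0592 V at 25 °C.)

From the Nernst equation, log Q = n(E° − E)/0.0592 = 2(0.98 − 0.950)/0.0592 = 1.014, so Q = 10.3.
With Q = [Pb²⁺]/[Hg²⁺] and the known concentrations, [Hg²⁺] in the denominator gives [Hg²⁺] = 2.2 × 10^-4 M.

2.2 × 10^-4 M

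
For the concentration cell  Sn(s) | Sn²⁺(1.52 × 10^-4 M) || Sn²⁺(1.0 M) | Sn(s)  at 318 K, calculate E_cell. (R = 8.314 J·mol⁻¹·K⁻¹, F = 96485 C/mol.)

0.12 V

Both half-cells are Sn²⁺/Sn, so E°_cell = 0. The concentrated side is the cathode; the cell reaction moves Sn²⁺ from high to low concentration with n = 2.
Q = [Sn²⁺]_dilute/[Sn²⁺]_conc = 1.52 × 10^-4/1.0 = 1.52 × 10^-4.
E = 0 − (RT/nF) ln Q = −((8.314×318)/(2×96485))(-8.792) = 0.1205 V.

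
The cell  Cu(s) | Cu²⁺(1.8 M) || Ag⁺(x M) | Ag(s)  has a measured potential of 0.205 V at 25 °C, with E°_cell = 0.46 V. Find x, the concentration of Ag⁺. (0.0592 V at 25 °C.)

6.6 × 10^-5 M

From the Nernst equation, log Q = n(E° − E)/0.0592 = 2(0.46 − 0.205)/0.0592 = 8.615, so Q = 4.12 × 10^8.
With Q = [Cu²⁺]/[Ag⁺]^2 and the known concentrations, [Ag⁺]^2 in the denominator gives [Ag⁺] = 6.6 × 10^-5 M.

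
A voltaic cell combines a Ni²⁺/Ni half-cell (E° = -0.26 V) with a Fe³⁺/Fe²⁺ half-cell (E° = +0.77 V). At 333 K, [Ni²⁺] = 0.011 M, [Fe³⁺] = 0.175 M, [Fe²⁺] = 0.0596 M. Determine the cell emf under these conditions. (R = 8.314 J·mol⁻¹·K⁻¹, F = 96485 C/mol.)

1.13 V

The Fe³⁺/Fe²⁺ couple has the higher reduction potential and acts as the cathode, so E°_cell = +0.77 − (-0.26) = 1.03 V.
Balancing electrons gives n = 2; the reaction quotient is Q = [Ni²⁺]·[Fe²⁺]^2/[Fe³⁺]^2 = 0.00128.
E = E° − (RT/nF) ln Q = 1.03 − (8.314×333)/(2×96485) × (-6.664) = 1.030 + 0.096 = 1.126 V.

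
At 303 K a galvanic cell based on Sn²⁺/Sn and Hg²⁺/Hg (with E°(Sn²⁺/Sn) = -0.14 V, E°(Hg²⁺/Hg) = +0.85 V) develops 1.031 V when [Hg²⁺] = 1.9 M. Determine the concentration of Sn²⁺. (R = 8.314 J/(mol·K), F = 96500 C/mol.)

0.082 M

From the Nernst equation, ln Q = nF(E° − E)/RT = 2×96500×(0.99 − 1.031)/(8.314×303) = -3.141, so Q = 0.0432.
With Q = [Sn²⁺]/[Hg²⁺] and the known concentrations, [Sn²⁺] in the numerator gives [Sn²⁺] = 0.082 M.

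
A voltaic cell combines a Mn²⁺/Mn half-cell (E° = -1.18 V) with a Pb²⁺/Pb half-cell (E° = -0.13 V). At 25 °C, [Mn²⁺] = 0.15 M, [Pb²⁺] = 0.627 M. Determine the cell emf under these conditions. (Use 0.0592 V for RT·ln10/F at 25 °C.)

The Pb²⁺/Pb couple has the higher reduction potential and acts as the cathode, so E°_cell = -0.13 − (-1.18) = 1.05 V.
Balancing electrons gives n = 2; the reaction quotient is Q = [Mn²⁺]/[Pb²⁺] = 0.239.
At 25 °C, E = E° − (0.0592/n) log Q = 1.05 − (0.0592/2)(-0.621) = 1.050 + 0.018 = 1.068 V.

1.07 V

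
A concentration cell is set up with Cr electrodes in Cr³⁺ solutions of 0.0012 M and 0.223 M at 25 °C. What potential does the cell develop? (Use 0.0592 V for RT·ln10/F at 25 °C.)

Both half-cells are Cr³⁺/Cr, so E°_cell = 0. The concentrated side is the cathode; the cell reaction moves Cr³⁺ from high to low concentration with n = 3.
Q = [Cr³⁺]_dilute/[Cr³⁺]_conc = 0.0012/0.223 = 0.00538.
E = 0 − (0.0592/3) log Q = −(0.0592/3)(-2.269) = 0.0448 V.

0.045 V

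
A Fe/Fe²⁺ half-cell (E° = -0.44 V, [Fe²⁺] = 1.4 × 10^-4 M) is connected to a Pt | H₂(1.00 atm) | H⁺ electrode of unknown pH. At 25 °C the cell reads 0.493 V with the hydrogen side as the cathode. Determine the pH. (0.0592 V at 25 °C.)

pH = 1.03

E°_cell = 0.44 V and n = 2.
log Q = n(E° − E)/0.0592 = 2×(0.44 − 0.493)/0.0592 = -1.791.
With Q = [Fe²⁺]·P(H₂) / [H⁺]^2, solving for [H⁺] gives log[H⁺] = -1.032, so pH = 1.03.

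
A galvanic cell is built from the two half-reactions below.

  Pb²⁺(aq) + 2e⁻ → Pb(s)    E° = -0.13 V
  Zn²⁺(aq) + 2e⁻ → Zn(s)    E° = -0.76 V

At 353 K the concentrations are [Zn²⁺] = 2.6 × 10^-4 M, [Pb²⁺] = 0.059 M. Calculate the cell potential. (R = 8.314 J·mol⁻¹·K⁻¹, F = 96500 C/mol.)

The Pb²⁺/Pb couple has the higher reduction potential and acts as the cathode, so E°_cell = -0.13 − (-0.76) = 0.63 V.
Balancing electrons gives n = 2; the reaction quotient is Q = [Zn²⁺]/[Pb²⁺] = 0.00441.
E = E° − (RT/nF) ln Q = 0.63 − (8.314×353)/(2×96500) × (-5.425) = 0.630 + 0.082 = 0.712 V.

0.712 V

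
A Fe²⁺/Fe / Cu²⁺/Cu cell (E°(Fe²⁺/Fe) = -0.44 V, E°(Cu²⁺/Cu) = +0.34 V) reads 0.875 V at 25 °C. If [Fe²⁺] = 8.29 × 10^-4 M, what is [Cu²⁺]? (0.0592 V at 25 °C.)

From the Nernst equation, log Q = n(E° − E)/0.0592 = 2(0.78 − 0.875)/0.0592 = -3.209, so Q = 6.17 × 10^-4.
With Q = [Fe²⁺]/[Cu²⁺] and the known concentrations, [Cu²⁺] in the denominator gives [Cu²⁺] = 1.3 M.

1.3 M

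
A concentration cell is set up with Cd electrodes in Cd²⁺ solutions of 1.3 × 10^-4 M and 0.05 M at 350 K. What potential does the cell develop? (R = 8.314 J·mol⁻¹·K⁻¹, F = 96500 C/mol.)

0.090 V

Both half-cells are Cd²⁺/Cd, so E°_cell = 0. The concentrated side is the cathode; the cell reaction moves Cd²⁺ from high to low concentration with n = 2.
Q = [Cd²⁺]_dilute/[Cd²⁺]_conc = 1.3 × 10^-4/0.05 = 0.00260.
E = 0 − (RT/nF) ln Q = −((8.314×350)/(2×96500))(-5.952) = 0.0897 V.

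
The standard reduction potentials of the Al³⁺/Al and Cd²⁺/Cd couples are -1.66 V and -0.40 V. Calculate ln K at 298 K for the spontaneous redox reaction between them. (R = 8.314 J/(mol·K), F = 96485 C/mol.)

E°_cell = -0.40 − (-1.66) = 1.26 V, with n = 6 electrons transferred.
At equilibrium E = 0, so the Nernst equation gives ln K = nFE°/RT = (6)(96485)(1.26)/((8.314)(298)) = 294.41.

ln K = 294.4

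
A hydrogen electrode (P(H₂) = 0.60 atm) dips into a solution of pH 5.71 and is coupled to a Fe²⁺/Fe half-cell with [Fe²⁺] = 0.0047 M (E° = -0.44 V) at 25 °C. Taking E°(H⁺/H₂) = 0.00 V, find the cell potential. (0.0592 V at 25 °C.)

The hydrogen couple is the cathode, so E°_cell = 0.44 V; n = 2.
[H⁺] = 10^(−5.71) = 1.9 × 10^-6 M, and Q = [Fe²⁺]·P(H₂) / [H⁺]^2 = 7.42 × 10^8.
E = E° − (0.0592/2) log Q = 0.44 − (0.0592/2)(8.870) = 0.177 V.

0.18 V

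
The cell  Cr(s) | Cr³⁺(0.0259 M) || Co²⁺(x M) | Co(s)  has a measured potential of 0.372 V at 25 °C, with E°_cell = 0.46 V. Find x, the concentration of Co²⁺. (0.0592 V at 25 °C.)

From the Nernst equation, log Q = n(E° − E)/0.0592 = 6(0.46 − 0.372)/0.0592 = 8.919, so Q = 8.3 × 10^8.
With Q = [Cr³⁺]^2/[Co²⁺]^3 and the known concentrations, [Co²⁺]^3 in the denominator gives [Co²⁺] = 9.3 × 10^-5 M.

9.3 × 10^-5 M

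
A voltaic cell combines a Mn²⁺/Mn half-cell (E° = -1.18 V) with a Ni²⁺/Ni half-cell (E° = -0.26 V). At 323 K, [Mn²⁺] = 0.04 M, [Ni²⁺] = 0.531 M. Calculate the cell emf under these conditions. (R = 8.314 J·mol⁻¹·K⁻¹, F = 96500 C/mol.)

0.956 V

The Ni²⁺/Ni couple has the higher reduction potential and acts as the cathode, so E°_cell = -0.26 − (-1.18) = 0.92 V.
Balancing electrons gives n = 2; the reaction quotient is Q = [Mn²⁺]/[Ni²⁺] = 0.0753.
E = E° − (RT/nF) ln Q = 0.92 − (8.314×323)/(2×96500) × (-2.586) = 0.920 + 0.036 = 0.956 V.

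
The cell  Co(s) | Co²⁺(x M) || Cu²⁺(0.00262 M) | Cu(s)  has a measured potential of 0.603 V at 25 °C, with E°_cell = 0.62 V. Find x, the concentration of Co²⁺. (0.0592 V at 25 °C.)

From the Nernst equation, log Q = n(E° − E)/0.0592 = 2(0.62 − 0.603)/0.0592 = 0.574, so Q = 3.75.
With Q = [Co²⁺]/[Cu²⁺] and the known concentrations, [Co²⁺] in the numerator gives [Co²⁺] = 0.0098 M.

0.0098 M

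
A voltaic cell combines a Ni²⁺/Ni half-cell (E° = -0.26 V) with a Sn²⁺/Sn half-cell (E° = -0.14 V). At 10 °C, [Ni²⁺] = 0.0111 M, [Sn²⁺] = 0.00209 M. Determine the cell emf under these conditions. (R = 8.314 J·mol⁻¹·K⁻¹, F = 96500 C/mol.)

The Sn²⁺/Sn couple has the higher reduction potential and acts as the cathode, so E°_cell = -0.14 − (-0.26) = 0.12 V.
Balancing electrons gives n = 2; the reaction quotient is Q = [Ni²⁺]/[Sn²⁺] = 5.31.
E = E° − (RT/nF) ln Q = 0.12 − (8.314×283)/(2×96500) × (1.670) = 0.120 − 0.020 = 0.100 V.

0.100 V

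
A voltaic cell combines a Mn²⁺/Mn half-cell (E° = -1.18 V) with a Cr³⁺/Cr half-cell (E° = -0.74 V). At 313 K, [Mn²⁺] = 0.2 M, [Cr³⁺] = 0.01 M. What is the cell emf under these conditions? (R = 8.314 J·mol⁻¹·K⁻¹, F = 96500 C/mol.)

The Cr³⁺/Cr couple has the higher reduction potential and acts as the cathode, so E°_cell = -0.74 − (-1.18) = 0.44 V.
Balancing electrons gives n = 6; the reaction quotient is Q = [Mn²⁺]^3/[Cr³⁺]^2 = 80.0.
E = E° − (RT/nF) ln Q = 0.44 − (8.314×313)/(6×96500) × (4.382) = 0.440 − 0.020 = 0.420 V.

0.420 V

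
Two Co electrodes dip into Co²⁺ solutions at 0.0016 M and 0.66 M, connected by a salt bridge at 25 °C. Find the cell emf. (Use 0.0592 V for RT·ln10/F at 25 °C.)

Both half-cells are Co²⁺/Co, so E°_cell = 0. The concentrated side is the cathode; the cell reaction moves Co²⁺ from high to low concentration with n = 2.
Q = [Co²⁺]_dilute/[Co²⁺]_conc = 0.0016/0.66 = 0.00242.
E = 0 − (0.0592/2) log Q = −(0.0592/2)(-2.615) = 0.0774 V.

0.077 V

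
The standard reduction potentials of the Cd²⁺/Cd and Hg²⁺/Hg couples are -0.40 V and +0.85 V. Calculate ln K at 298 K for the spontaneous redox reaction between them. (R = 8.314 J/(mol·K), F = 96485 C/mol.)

E°_cell = +0.85 − (-0.40) = 1.25 V, with n = 2 electrons transferred.
At equilibrium E = 0, so the Nernst equation gives ln K = nFE°/RT = (2)(96485)(1.25)/((8.314)(298)) = 97.36.

ln K = 97.4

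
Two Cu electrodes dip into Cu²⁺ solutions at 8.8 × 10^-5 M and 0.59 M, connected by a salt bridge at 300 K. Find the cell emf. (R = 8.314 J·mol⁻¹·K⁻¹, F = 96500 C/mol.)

0.11 V

Both half-cells are Cu²⁺/Cu, so E°_cell = 0. The concentrated side is the cathode; the cell reaction moves Cu²⁺ from high to low concentration with n = 2.
Q = [Cu²⁺]_dilute/[Cu²⁺]_conc = 8.8 × 10^-5/0.59 = 1.49 × 10^-4.
E = 0 − (RT/nF) ln Q = −((8.314×300)/(2×96500))(-8.811) = 0.1139 V.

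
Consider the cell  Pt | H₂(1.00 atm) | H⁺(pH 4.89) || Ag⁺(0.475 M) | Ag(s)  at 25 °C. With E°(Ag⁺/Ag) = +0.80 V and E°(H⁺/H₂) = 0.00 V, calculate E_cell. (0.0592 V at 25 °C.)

The Ag⁺/Ag couple is the cathode, so E°_cell = 0.80 V; n = 2.
[H⁺] = 10^(−4.89) = 1.3 × 10^-5 M, and Q = [H⁺]^2 / ([Ag⁺]^2·P(H₂)) = 7.36 × 10^-10.
E = E° − (0.0592/2) log Q = 0.80 − (0.0592/2)(-9.133) = 1.070 V.

1.07 V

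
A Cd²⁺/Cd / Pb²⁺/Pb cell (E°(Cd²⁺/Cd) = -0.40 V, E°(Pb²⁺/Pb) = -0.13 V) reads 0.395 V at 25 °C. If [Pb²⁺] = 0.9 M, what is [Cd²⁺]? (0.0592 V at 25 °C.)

From the Nernst equation, log Q = n(E° − E)/0.0592 = 2(0.27 − 0.395)/0.0592 = -4.223, so Q = 5.98 × 10^-5.
With Q = [Cd²⁺]/[Pb²⁺] and the known concentrations, [Cd²⁺] in the numerator gives [Cd²⁺] = 5.4 × 10^-5 M.

5.4 × 10^-5 M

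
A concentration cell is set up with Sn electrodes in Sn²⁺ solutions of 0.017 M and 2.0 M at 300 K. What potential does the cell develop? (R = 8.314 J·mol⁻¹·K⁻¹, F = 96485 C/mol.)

0.062 V

Both half-cells are Sn²⁺/Sn, so E°_cell = 0. The concentrated side is the cathode; the cell reaction moves Sn²⁺ from high to low concentration with n = 2.
Q = [Sn²⁺]_dilute/[Sn²⁺]_conc = 0.017/2.0 = 0.00850.
E = 0 − (RT/nF) ln Q = −((8.314×300)/(2×96485))(-4.768) = 0.0616 V.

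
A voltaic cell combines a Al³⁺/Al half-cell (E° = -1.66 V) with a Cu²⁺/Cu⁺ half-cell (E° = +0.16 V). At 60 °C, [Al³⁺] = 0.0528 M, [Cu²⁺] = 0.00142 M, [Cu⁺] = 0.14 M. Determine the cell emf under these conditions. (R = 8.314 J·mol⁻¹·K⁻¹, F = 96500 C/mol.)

The Cu²⁺/Cu⁺ couple has the higher reduction potential and acts as the cathode, so E°_cell = +0.16 − (-1.66) = 1.82 V.
Balancing electrons gives n = 3; the reaction quotient is Q = [Al³⁺]·[Cu⁺]^3/[Cu²⁺]^3 = 5.06 × 10^4.
E = E° − (RT/nF) ln Q = 1.82 − (8.314×333)/(3×96500) × (10.832) = 1.820 − 0.104 = 1.716 V.

1.72 V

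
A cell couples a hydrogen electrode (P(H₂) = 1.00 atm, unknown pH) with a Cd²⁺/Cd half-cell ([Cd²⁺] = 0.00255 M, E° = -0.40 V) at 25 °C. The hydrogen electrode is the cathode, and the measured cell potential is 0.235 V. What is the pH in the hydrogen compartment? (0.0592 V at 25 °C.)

pH = 4.08

E°_cell = 0.40 V and n = 2.
log Q = n(E° − E)/0.0592 = 2×(0.40 − 0.235)/0.0592 = 5.574.
With Q = [Cd²⁺]·P(H₂) / [H⁺]^2, solving for [H⁺] gives log[H⁺] = -4.084, so pH = 4.08.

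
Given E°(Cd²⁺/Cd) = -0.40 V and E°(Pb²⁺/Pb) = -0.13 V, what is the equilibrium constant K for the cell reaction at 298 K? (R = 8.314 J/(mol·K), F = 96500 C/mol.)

1.4 × 10^9

E°_cell = -0.13 − (-0.40) = 0.27 V, with n = 2 electrons transferred.
At equilibrium E = 0, so the Nernst equation gives ln K = nFE°/RT = (2)(96500)(0.27)/((8.314)(298)) = 21.03.
K = e^21.03 = 1.4 × 10^9.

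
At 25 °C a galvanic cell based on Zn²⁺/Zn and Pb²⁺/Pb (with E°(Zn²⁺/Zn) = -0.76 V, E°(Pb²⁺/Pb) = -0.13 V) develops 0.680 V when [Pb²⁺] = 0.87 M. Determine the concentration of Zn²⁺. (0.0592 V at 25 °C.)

From the Nernst equation, log Q = n(E° − E)/0.0592 = 2(0.63 − 0.680)/0.0592 = -1.689, so Q = 0.0205.
With Q = [Zn²⁺]/[Pb²⁺] and the known concentrations, [Zn²⁺] in the numerator gives [Zn²⁺] = 0.018 M.

0.018 M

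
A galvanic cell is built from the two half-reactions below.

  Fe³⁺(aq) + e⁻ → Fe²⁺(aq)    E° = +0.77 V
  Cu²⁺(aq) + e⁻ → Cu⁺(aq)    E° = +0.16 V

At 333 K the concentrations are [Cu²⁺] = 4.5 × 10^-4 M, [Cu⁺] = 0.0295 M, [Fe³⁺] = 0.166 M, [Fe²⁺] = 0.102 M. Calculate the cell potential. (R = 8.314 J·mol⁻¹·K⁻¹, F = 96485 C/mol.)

0.744 V

The Fe³⁺/Fe²⁺ couple has the higher reduction potential and acts as the cathode, so E°_cell = +0.77 − (+0.16) = 0.61 V.
Balancing electrons gives n = 1; the reaction quotient is Q = [Cu²⁺]·[Fe²⁺]/([Cu⁺]·[Fe³⁺]) = 0.00937.
E = E° − (RT/nF) ln Q = 0.61 − (8.314×333)/(1×96485) × (-4.670) = 0.610 + 0.134 = 0.744 V.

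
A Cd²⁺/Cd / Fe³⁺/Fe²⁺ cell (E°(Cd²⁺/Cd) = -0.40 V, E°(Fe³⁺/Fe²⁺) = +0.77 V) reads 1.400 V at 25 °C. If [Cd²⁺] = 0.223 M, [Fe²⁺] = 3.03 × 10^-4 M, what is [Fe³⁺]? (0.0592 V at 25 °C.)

1.1 M

From the Nernst equation, log Q = n(E° − E)/0.0592 = 2(1.17 − 1.400)/0.0592 = -7.770, so Q = 1.7 × 10^-8.
With Q = [Cd²⁺]·[Fe²⁺]^2/[Fe³⁺]^2 and the known concentrations, [Fe³⁺]^2 in the denominator gives [Fe³⁺] = 1.1 M.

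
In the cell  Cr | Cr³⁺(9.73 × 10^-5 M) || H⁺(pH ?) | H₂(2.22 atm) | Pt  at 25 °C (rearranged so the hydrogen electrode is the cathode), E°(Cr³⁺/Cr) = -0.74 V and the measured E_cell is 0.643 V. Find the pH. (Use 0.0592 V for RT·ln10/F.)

pH = 2.80

E°_cell = 0.74 V and n = 6.
log Q = n(E° − E)/0.0592 = 6×(0.74 − 0.643)/0.0592 = 9.831.
With Q = [Cr³⁺]^2·P(H₂)^3 / [H⁺]^6, solving for [H⁺] gives log[H⁺] = -2.803, so pH = 2.80.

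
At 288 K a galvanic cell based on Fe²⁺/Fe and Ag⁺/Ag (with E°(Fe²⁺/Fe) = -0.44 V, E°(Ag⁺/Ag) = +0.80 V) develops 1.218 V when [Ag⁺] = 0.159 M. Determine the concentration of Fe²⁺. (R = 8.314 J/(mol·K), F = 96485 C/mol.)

0.15 M

From the Nernst equation, ln Q = nF(E° − E)/RT = 2×96485×(1.24 − 1.218)/(8.314×288) = 1.773, so Q = 5.89.
With Q = [Fe²⁺]/[Ag⁺]^2 and the known concentrations, [Fe²⁺] in the numerator gives [Fe²⁺] = 0.15 M.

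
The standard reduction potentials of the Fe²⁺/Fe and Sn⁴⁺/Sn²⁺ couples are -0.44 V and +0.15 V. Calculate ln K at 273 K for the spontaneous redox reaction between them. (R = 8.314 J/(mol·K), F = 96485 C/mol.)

E°_cell = +0.15 − (-0.44) = 0.59 V, with n = 2 electrons transferred.
At equilibrium E = 0, so the Nernst equation gives ln K = nFE°/RT = (2)(96485)(0.59)/((8.314)(273)) = 50.16.

ln K = 50.2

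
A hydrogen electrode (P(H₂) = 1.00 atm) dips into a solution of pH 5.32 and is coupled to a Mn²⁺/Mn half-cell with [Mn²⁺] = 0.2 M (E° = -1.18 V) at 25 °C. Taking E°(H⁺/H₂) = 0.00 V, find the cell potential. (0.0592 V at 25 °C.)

The hydrogen couple is the cathode, so E°_cell = 1.18 V; n = 2.
[H⁺] = 10^(−5.32) = 4.8 × 10^-6 M, and Q = [Mn²⁺]·P(H₂) / [H⁺]^2 = 8.73 × 10^9.
E = E° − (0.0592/2) log Q = 1.18 − (0.0592/2)(9.941) = 0.886 V.

0.89 V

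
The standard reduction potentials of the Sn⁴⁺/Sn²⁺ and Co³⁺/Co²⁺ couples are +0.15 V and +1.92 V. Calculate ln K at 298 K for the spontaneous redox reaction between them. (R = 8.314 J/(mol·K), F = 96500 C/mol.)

E°_cell = +1.92 − (+0.15) = 1.77 V, with n = 2 electrons transferred.
At equilibrium E = 0, so the Nernst equation gives ln K = nFE°/RT = (2)(96500)(1.77)/((8.314)(298)) = 137.88.

ln K = 137.9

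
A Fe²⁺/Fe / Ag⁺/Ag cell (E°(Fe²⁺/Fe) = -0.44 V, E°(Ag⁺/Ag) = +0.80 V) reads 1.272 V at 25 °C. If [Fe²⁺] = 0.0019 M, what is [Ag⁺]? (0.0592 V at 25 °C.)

0.15 M

From the Nernst equation, log Q = n(E° − E)/0.0592 = 2(1.24 − 1.272)/0.0592 = -1.081, so Q = 0.0830.
With Q = [Fe²⁺]/[Ag⁺]^2 and the known concentrations, [Ag⁺]^2 in the denominator gives [Ag⁺] = 0.15 M.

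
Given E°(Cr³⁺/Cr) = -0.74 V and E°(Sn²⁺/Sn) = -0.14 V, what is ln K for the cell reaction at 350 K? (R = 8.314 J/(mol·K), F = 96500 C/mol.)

ln K = 119.4

E°_cell = -0.14 − (-0.74) = 0.60 V, with n = 6 electrons transferred.
At equilibrium E = 0, so the Nernst equation gives ln K = nFE°/RT = (6)(96500)(0.60)/((8.314)(350)) = 119.39.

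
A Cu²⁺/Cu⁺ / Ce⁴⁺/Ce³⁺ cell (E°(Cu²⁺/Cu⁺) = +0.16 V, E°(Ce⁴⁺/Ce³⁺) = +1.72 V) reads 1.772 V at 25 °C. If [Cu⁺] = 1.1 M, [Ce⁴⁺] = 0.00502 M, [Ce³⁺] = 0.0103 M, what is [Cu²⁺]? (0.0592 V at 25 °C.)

From the Nernst equation, log Q = n(E° − E)/0.0592 = 1(1.56 − 1.772)/0.0592 = -3.581, so Q = 2.62 × 10^-4.
With Q = [Cu²⁺]·[Ce³⁺]/([Cu⁺]·[Ce⁴⁺]) and the known concentrations, [Cu²⁺] in the numerator gives [Cu²⁺] = 1.4 × 10^-4 M.

1.4 × 10^-4 M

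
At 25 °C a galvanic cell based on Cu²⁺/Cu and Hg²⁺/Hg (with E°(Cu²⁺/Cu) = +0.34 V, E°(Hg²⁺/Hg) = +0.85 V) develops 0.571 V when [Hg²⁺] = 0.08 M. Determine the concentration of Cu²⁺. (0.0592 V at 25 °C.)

7 × 10^-4 M

From the Nernst equation, log Q = n(E° − E)/0.0592 = 2(0.51 − 0.571)/0.0592 = -2.061, so Q = 0.00869.
With Q = [Cu²⁺]/[Hg²⁺] and the known concentrations, [Cu²⁺] in the numerator gives [Cu²⁺] = 7 × 10^-4 M.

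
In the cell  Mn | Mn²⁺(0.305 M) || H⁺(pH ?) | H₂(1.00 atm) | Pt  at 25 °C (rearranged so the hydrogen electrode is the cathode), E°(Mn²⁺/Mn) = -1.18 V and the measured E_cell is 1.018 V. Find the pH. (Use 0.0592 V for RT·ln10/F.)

pH = 2.99

E°_cell = 1.18 V and n = 2.
log Q = n(E° − E)/0.0592 = 2×(1.18 − 1.018)/0.0592 = 5.473.
With Q = [Mn²⁺]·P(H₂) / [H⁺]^2, solving for [H⁺] gives log[H⁺] = -2.994, so pH = 2.99.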